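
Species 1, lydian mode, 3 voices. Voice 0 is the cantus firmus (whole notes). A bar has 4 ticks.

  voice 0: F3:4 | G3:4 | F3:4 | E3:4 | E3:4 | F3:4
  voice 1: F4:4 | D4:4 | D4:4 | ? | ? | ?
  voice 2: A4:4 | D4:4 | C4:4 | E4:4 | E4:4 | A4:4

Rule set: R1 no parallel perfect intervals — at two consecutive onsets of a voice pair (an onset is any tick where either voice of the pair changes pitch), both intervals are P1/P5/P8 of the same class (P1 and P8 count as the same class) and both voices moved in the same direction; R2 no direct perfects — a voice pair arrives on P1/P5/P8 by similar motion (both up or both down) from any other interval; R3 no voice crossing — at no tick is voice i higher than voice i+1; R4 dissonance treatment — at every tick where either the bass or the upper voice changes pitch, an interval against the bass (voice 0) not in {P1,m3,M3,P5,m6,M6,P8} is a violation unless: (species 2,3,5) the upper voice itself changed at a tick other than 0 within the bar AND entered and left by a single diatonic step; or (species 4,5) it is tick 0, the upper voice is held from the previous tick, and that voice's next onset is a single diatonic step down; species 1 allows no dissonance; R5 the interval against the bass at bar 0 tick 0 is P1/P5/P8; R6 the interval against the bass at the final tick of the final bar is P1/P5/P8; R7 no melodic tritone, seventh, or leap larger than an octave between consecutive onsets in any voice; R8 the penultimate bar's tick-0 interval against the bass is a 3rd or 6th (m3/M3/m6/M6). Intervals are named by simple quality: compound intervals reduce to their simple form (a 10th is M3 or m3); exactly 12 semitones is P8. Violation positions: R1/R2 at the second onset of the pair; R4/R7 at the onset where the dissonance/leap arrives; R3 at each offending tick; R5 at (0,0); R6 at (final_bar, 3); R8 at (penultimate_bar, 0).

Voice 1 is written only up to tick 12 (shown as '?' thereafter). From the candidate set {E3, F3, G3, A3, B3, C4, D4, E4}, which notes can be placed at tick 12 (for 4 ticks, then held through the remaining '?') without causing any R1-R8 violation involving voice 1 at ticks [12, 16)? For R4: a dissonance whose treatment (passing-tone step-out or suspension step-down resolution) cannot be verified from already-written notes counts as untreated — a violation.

E3: violates R2,R7
F3: violates R4
G3: legal
A3: violates R4
B3: violates R2
C4: legal
D4: violates R4
E4: violates R2

{C4, G3}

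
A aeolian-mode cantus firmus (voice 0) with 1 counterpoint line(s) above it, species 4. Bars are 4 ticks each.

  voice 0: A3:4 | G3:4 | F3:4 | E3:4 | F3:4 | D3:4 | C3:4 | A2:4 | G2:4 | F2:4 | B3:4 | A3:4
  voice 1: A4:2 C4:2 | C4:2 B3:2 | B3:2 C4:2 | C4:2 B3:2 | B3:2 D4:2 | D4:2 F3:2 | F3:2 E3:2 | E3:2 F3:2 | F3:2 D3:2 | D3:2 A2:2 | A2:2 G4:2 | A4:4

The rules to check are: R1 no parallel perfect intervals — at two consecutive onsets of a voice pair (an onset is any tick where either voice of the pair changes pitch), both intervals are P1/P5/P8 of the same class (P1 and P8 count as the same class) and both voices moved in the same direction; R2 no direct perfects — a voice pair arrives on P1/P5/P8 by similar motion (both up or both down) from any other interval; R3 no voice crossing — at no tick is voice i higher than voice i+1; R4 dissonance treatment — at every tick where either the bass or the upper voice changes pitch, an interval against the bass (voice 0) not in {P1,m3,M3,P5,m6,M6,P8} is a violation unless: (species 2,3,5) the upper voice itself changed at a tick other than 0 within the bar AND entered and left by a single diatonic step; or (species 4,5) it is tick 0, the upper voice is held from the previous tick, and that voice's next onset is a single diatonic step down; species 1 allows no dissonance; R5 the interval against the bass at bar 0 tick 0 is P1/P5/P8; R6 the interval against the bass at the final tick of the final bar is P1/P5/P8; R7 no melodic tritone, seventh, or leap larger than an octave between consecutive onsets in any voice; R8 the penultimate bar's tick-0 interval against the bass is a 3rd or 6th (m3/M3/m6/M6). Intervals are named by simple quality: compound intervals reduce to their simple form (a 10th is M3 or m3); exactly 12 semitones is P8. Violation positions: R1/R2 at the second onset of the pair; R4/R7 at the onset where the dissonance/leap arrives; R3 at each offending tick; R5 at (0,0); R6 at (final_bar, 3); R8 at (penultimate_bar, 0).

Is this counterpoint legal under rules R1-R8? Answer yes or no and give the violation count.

No (9 violations)

bar 0: v0=A3 v1=A4 (P8)
bar 1: v0=G3 v1=C4 (P4)
bar 2: v0=F3 v1=B3 (TT)
bar 3: v0=E3 v1=C4 (m6)
bar 4: v0=F3 v1=B3 (TT)
bar 5: v0=D3 v1=D4 (P8)
bar 6: v0=C3 v1=F3 (P4)
bar 7: v0=A2 v1=E3 (P5)
bar 8: v0=G2 v1=F3 (m7)
bar 9: v0=F2 v1=D3 (M6)
bar 10: v0=B3 v1=A2 (M2)
bar 11: v0=A3 v1=A4 (P8)
  R4 @ bar2.0: F3/B3 TT untreated
  R4 @ bar4.0: F3/B3 TT untreated
  R4 @ bar8.0: G2/F3 m7 untreated
  R3 @ bar10.0: B3 above A2
  R4 @ bar10.0: B3/A2 M2 untreated
  R7 @ bar10.0: F2->B3 leap 18st
  R8 @ bar10.0: penult M2 not 3rd/6th
  R3 @ bar10.1: B3 above A2
  R7 @ bar10.2: A2->G4 leap 22st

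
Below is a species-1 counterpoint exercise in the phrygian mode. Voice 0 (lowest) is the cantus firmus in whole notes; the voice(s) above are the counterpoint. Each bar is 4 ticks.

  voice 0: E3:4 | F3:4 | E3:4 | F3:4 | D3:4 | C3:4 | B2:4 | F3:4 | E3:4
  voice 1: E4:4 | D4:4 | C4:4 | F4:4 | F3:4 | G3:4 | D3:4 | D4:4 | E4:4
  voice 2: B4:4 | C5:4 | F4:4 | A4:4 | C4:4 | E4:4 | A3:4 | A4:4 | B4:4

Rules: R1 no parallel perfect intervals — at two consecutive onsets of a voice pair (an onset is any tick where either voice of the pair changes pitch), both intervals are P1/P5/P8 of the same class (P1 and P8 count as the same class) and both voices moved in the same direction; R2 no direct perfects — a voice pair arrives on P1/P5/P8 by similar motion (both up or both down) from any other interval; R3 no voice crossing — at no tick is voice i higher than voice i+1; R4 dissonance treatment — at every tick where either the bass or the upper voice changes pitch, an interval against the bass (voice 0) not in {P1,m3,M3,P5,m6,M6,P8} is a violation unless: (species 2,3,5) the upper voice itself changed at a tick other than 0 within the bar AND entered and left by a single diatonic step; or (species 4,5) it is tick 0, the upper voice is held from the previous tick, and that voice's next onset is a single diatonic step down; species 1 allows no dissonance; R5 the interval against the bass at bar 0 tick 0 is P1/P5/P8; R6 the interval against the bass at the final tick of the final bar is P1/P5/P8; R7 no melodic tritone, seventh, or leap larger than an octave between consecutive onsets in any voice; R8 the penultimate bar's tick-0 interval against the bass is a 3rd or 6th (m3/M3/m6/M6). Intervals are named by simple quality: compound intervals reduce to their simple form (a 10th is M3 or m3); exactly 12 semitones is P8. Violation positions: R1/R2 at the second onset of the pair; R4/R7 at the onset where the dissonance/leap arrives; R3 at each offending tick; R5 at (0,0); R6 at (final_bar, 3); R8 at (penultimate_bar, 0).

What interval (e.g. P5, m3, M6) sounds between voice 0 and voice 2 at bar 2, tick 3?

voice 0=E3 voice 2=F4 -> m2

m2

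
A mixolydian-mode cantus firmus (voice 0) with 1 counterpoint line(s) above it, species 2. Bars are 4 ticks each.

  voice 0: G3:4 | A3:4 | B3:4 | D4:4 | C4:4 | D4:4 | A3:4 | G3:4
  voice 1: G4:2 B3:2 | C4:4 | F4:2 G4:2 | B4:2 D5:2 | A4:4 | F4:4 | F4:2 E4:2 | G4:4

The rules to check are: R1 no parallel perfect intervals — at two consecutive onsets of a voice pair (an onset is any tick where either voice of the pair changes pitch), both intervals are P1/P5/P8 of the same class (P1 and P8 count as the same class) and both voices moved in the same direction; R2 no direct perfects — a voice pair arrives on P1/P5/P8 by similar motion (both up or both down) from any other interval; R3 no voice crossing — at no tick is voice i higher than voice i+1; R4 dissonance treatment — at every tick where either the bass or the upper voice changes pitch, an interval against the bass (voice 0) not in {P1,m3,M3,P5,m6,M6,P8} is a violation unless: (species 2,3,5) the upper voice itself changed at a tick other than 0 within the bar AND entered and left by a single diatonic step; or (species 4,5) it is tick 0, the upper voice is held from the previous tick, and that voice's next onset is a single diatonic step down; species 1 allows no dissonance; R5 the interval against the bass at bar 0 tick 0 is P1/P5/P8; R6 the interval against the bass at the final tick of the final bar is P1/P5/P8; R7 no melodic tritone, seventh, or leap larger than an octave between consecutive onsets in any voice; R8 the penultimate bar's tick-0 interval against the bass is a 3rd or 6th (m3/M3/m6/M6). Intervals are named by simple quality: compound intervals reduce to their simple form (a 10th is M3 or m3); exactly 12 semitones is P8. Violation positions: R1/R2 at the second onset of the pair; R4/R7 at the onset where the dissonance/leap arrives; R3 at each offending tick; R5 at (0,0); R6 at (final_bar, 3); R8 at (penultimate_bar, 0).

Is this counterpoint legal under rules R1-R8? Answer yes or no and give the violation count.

No (1 violations)

bar 0: v0=G3 v1=G4 (P8)
bar 1: v0=A3 v1=C4 (m3)
bar 2: v0=B3 v1=F4 (TT)
bar 3: v0=D4 v1=B4 (M6)
bar 4: v0=C4 v1=A4 (M6)
bar 5: v0=D4 v1=F4 (m3)
bar 6: v0=A3 v1=F4 (m6)
bar 7: v0=G3 v1=G4 (P8)
  R4 @ bar2.0: B3/F4 TT untreated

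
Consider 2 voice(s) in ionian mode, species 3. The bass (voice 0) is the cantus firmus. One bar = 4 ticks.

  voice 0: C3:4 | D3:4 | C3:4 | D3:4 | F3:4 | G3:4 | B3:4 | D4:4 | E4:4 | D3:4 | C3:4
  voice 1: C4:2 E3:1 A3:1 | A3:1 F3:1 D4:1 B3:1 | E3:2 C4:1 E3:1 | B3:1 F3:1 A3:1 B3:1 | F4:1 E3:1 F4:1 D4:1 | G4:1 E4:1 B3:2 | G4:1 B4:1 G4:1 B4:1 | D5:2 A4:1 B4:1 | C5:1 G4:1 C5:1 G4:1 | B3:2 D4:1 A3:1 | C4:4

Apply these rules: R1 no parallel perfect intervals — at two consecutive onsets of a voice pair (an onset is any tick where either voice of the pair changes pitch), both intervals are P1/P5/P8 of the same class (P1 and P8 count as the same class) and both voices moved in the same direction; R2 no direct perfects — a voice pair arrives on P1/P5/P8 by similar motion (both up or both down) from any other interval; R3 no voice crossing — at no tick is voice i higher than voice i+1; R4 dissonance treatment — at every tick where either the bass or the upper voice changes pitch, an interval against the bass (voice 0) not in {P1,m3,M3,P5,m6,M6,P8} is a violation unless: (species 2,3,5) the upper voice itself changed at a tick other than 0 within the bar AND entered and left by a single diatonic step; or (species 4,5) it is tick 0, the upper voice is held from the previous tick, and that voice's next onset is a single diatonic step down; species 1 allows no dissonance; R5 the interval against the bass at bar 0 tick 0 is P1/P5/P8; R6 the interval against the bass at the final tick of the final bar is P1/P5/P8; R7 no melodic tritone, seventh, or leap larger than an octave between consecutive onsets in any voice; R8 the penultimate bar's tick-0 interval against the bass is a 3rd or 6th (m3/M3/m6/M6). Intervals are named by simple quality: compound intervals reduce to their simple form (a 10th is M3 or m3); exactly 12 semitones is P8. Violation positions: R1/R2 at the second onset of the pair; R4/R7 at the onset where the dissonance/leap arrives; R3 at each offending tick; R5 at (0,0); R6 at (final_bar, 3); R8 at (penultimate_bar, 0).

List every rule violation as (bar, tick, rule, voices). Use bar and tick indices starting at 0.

bar 0: v0=C3 v1=C4 downbeat P8
bar 1: v0=D3 v1=A3 downbeat P5
bar 2: v0=C3 v1=E3 downbeat M3
bar 3: v0=D3 v1=B3 downbeat M6
bar 4: v0=F3 v1=F4 downbeat P8
bar 5: v0=G3 v1=G4 downbeat P8
bar 6: v0=B3 v1=G4 downbeat m6
bar 7: v0=D4 v1=D5 downbeat P8
bar 8: v0=E4 v1=C5 downbeat m6
bar 9: v0=D3 v1=B3 downbeat M6
bar 10: v0=C3 v1=C4 downbeat P8
  -> R7 @ bar 3 tick 1 v(1,): B3->F3 leap 6st
  -> R2 @ bar 4 tick 0 v(0, 1): D3/B3 M6 -> F3/F4 P8 similar
  -> R7 @ bar 4 tick 0 v(1,): B3->F4 leap 6st
  -> R3 @ bar 4 tick 1 v(0, 1): F3 above E3
  -> R4 @ bar 4 tick 1 v(0, 1): F3/E3 m2 untreated
  -> R7 @ bar 4 tick 1 v(1,): F4->E3 leap 13st
  -> R7 @ bar 4 tick 2 v(1,): E3->F4 leap 13st
  -> R2 @ bar 5 tick 0 v(0, 1): F3/D4 M6 -> G3/G4 P8 similar
  -> R1 @ bar 7 tick 0 v(0, 1): B3/B4 P8 -> D4/D5 P8 similar
  -> R7 @ bar 9 tick 0 v(0,): E4->D3 leap 14st

(3, 1, R7, (1,))
(4, 0, R2, (0, 1))
(4, 0, R7, (1,))
(4, 1, R3, (0, 1))
(4, 1, R4, (0, 1))
(4, 1, R7, (1,))
(4, 2, R7, (1,))
(5, 0, R2, (0, 1))
(7, 0, R1, (0, 1))
(9, 0, R7, (0,))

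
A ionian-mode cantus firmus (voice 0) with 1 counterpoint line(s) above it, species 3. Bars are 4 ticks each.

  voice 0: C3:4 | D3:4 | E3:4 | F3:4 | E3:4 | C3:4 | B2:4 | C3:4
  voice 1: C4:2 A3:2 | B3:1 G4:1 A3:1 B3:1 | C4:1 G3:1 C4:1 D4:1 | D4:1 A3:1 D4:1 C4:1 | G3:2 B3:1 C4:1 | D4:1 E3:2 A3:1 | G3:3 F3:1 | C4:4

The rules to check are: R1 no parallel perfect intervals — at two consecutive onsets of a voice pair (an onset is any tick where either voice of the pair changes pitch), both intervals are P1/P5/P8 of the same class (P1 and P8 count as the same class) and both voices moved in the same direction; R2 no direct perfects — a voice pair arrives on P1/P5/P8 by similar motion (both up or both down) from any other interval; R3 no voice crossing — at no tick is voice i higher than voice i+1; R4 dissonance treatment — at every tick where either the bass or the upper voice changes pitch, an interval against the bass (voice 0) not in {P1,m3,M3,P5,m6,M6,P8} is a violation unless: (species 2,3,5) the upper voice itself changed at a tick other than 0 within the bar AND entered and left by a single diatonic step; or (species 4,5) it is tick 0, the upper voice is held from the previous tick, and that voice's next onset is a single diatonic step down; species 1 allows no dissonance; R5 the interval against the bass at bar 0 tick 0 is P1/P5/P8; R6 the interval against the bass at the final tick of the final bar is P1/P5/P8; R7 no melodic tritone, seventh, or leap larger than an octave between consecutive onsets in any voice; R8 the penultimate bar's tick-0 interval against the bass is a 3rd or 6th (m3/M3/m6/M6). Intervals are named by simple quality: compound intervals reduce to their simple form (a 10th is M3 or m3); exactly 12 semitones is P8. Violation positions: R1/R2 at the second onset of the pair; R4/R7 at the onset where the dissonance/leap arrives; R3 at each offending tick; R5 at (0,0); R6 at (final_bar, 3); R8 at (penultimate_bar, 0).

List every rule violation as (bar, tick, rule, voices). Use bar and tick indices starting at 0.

(1, 1, R4, (0, 1))
(1, 2, R7, (1,))
(2, 3, R4, (0, 1))
(5, 0, R4, (0, 1))
(5, 1, R7, (1,))
(6, 3, R4, (0, 1))
(7, 0, R2, (0, 1))

bar 0: v0=C3 v1=C4 downbeat P8
bar 1: v0=D3 v1=B3 downbeat M6
bar 2: v0=E3 v1=C4 downbeat m6
bar 3: v0=F3 v1=D4 downbeat M6
bar 4: v0=E3 v1=G3 downbeat m3
bar 5: v0=C3 v1=D4 downbeat M2
bar 6: v0=B2 v1=G3 downbeat m6
bar 7: v0=C3 v1=C4 downbeat P8
  -> R4 @ bar 1 tick 1 v(0, 1): D3/G4 P4 untreated
  -> R7 @ bar 1 tick 2 v(1,): G4->A3 leap 10st
  -> R4 @ bar 2 tick 3 v(0, 1): E3/D4 m7 untreated
  -> R4 @ bar 5 tick 0 v(0, 1): C3/D4 M2 untreated
  -> R7 @ bar 5 tick 1 v(1,): D4->E3 leap 10st
  -> R4 @ bar 6 tick 3 v(0, 1): B2/F3 TT untreated
  -> R2 @ bar 7 tick 0 v(0, 1): B2/F3 TT -> C3/C4 P8 similar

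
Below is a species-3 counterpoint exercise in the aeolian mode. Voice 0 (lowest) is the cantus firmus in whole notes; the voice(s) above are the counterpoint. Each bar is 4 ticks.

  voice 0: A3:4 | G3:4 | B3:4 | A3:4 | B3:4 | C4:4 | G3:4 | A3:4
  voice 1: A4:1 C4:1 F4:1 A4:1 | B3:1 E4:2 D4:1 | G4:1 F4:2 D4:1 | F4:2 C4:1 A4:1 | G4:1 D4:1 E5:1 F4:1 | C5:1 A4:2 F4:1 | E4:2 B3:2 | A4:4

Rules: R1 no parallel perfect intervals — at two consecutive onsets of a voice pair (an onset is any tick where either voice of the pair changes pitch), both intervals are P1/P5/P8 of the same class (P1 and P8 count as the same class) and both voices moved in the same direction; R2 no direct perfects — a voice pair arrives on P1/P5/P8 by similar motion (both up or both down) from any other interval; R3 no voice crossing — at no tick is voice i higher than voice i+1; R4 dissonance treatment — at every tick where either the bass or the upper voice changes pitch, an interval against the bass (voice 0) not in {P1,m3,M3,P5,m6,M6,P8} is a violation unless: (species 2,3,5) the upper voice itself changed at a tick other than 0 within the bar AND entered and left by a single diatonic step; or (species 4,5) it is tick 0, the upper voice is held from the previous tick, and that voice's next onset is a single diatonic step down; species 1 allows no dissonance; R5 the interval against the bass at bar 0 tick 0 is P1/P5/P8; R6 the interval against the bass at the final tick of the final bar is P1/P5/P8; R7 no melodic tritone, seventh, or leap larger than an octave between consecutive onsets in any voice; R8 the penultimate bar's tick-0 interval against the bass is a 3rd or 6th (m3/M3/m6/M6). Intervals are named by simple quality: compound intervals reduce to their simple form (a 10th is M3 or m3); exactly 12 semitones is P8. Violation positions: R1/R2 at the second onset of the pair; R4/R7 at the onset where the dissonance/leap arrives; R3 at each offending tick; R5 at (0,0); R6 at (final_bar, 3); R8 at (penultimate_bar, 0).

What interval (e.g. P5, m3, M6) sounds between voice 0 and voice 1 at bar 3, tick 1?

voice 0=A3 voice 1=F4 -> m6

m6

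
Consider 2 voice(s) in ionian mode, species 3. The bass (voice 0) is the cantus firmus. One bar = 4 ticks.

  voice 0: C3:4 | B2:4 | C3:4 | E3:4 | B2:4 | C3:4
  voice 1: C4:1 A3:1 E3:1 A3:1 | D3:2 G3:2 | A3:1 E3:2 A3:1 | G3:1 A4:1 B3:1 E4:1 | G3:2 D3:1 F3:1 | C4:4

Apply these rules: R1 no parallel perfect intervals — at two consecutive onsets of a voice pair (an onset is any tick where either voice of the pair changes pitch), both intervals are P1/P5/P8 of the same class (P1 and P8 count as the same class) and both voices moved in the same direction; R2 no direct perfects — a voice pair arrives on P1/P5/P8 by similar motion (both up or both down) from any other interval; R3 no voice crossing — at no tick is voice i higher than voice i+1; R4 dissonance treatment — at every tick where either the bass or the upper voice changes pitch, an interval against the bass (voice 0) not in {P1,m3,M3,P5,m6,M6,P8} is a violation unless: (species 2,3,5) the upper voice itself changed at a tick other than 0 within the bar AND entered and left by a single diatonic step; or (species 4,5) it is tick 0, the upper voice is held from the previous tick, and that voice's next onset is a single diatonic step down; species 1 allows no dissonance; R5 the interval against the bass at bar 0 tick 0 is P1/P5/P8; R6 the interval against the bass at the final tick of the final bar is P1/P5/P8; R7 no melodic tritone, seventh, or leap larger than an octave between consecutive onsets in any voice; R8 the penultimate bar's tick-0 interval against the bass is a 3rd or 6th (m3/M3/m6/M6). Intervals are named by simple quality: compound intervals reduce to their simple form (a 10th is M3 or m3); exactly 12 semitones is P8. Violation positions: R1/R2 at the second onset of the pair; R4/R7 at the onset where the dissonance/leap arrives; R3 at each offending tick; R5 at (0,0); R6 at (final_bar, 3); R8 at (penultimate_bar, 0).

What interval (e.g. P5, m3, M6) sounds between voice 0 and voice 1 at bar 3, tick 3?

voice 0=E3 voice 1=E4 -> P8

P8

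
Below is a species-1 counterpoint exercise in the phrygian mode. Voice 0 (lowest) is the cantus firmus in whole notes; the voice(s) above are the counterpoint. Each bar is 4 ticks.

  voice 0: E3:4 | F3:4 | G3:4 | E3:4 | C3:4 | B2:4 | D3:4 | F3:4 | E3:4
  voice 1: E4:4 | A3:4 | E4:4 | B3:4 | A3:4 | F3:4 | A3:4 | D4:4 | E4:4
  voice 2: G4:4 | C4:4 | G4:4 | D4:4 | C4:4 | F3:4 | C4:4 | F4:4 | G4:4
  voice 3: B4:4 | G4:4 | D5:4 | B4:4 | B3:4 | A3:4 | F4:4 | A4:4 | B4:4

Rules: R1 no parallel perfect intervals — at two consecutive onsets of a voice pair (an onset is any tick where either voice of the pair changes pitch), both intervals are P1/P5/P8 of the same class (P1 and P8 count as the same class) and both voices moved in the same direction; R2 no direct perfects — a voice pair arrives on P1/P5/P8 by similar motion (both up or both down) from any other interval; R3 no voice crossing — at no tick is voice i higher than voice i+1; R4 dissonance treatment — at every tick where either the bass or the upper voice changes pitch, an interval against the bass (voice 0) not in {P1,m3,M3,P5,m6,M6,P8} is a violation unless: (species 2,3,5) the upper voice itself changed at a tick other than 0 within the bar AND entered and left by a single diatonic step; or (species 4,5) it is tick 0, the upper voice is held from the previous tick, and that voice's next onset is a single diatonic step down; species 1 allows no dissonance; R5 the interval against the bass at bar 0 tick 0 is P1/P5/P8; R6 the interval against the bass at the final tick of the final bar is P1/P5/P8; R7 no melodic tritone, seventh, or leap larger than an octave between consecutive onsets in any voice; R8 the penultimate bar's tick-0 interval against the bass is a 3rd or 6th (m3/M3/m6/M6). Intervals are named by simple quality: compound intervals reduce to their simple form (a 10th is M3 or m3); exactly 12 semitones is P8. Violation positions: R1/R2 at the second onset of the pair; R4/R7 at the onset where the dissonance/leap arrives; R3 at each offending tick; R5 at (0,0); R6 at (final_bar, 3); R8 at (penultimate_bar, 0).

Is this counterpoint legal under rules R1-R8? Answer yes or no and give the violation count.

No (27 violations)

bar 0: v0=E3 v1=E4 v2=G4 v3=B4 (P5)
bar 1: v0=F3 v1=A3 v2=C4 v3=G4 (M2)
bar 2: v0=G3 v1=E4 v2=G4 v3=D5 (P5)
bar 3: v0=E3 v1=B3 v2=D4 v3=B4 (P5)
bar 4: v0=C3 v1=A3 v2=C4 v3=B3 (M7)
bar 5: v0=B2 v1=F3 v2=F3 v3=A3 (m7)
bar 6: v0=D3 v1=A3 v2=C4 v3=F4 (m3)
bar 7: v0=F3 v1=D4 v2=F4 v3=A4 (M3)
bar 8: v0=E3 v1=E4 v2=G4 v3=B4 (P5)
  R5 @ bar0.0: opens on m3
  R2 @ bar1.0: G4/B4 M3 -> C4/G4 P5 similar
  R4 @ bar1.0: F3/G4 M2 untreated
  R1 @ bar2.0: C4/G4 P5 -> G4/D5 P5 similar
  R2 @ bar2.0: F3/C4 P5 -> G3/G4 P8 similar
  R2 @ bar2.0: F3/G4 M2 -> G3/D5 P5 similar
  R1 @ bar3.0: G3/D5 P5 -> E3/B4 P5 similar
  R2 @ bar3.0: G3/E4 M6 -> E3/B3 P5 similar
  R2 @ bar3.0: E4/D5 m7 -> B3/B4 P8 similar
  R4 @ bar3.0: E3/D4 m7 untreated
  R2 @ bar4.0: E3/D4 m7 -> C3/C4 P8 similar
  R3 @ bar4.0: C4 above B3
  R4 @ bar4.0: C3/B3 M7 untreated
  R3 @ bar4.1: C4 above B3
  R3 @ bar4.2: C4 above B3
  R3 @ bar4.3: C4 above B3
  R2 @ bar5.0: A3/C4 m3 -> F3/F3 P1 similar
  R4 @ bar5.0: B2/F3 TT untreated
  R4 @ bar5.0: B2/F3 TT untreated
  R4 @ bar5.0: B2/A3 m7 untreated
  R2 @ bar6.0: B2/F3 TT -> D3/A3 P5 similar
  R4 @ bar6.0: D3/C4 m7 untreated
  R2 @ bar7.0: D3/C4 m7 -> F3/F4 P8 similar
  R2 @ bar7.0: A3/F4 m6 -> D4/A4 P5 similar
  R8 @ bar7.0: penult P8 not 3rd/6th
  R1 @ bar8.0: D4/A4 P5 -> E4/B4 P5 similar
  R6 @ bar8.3: closes on m3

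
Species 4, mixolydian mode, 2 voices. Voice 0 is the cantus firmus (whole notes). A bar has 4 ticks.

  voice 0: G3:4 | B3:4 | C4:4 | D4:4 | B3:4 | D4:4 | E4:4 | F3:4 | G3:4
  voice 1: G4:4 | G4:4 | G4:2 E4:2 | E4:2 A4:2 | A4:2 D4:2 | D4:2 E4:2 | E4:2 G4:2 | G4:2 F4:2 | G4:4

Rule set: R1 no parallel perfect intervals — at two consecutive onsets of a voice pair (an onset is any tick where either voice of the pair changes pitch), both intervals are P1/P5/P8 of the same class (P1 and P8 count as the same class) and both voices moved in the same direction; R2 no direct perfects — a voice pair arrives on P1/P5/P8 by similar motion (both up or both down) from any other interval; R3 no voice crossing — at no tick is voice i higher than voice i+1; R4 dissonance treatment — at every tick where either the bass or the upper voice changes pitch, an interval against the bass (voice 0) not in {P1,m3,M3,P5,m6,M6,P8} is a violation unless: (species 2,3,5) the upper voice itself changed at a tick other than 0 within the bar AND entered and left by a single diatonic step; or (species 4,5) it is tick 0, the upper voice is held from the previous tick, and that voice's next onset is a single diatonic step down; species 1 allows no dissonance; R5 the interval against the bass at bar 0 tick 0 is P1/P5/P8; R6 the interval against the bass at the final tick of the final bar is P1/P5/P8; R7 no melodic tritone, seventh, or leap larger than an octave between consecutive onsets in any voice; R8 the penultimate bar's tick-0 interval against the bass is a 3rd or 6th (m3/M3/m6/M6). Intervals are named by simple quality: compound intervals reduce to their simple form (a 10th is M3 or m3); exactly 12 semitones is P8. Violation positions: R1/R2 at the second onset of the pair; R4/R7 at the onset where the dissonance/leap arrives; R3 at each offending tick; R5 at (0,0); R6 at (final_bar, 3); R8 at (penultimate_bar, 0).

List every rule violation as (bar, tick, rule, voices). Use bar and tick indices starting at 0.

(3, 0, R4, (0, 1))
(4, 0, R4, (0, 1))
(5, 2, R4, (0, 1))
(7, 0, R7, (0,))
(7, 0, R8, (0, 1))
(8, 0, R1, (0, 1))

bar 0: v0=G3 v1=G4 downbeat P8
bar 1: v0=B3 v1=G4 downbeat m6
bar 2: v0=C4 v1=G4 downbeat P5
bar 3: v0=D4 v1=E4 downbeat M2
bar 4: v0=B3 v1=A4 downbeat m7
bar 5: v0=D4 v1=D4 downbeat P1
bar 6: v0=E4 v1=E4 downbeat P1
bar 7: v0=F3 v1=G4 downbeat M2
bar 8: v0=G3 v1=G4 downbeat P8
  -> R4 @ bar 3 tick 0 v(0, 1): D4/E4 M2 untreated
  -> R4 @ bar 4 tick 0 v(0, 1): B3/A4 m7 untreated
  -> R4 @ bar 5 tick 2 v(0, 1): D4/E4 M2 untreated
  -> R7 @ bar 7 tick 0 v(0,): E4->F3 leap 11st
  -> R8 @ bar 7 tick 0 v(0, 1): penult M2 not 3rd/6th
  -> R1 @ bar 8 tick 0 v(0, 1): F3/F4 P8 -> G3/G4 P8 similar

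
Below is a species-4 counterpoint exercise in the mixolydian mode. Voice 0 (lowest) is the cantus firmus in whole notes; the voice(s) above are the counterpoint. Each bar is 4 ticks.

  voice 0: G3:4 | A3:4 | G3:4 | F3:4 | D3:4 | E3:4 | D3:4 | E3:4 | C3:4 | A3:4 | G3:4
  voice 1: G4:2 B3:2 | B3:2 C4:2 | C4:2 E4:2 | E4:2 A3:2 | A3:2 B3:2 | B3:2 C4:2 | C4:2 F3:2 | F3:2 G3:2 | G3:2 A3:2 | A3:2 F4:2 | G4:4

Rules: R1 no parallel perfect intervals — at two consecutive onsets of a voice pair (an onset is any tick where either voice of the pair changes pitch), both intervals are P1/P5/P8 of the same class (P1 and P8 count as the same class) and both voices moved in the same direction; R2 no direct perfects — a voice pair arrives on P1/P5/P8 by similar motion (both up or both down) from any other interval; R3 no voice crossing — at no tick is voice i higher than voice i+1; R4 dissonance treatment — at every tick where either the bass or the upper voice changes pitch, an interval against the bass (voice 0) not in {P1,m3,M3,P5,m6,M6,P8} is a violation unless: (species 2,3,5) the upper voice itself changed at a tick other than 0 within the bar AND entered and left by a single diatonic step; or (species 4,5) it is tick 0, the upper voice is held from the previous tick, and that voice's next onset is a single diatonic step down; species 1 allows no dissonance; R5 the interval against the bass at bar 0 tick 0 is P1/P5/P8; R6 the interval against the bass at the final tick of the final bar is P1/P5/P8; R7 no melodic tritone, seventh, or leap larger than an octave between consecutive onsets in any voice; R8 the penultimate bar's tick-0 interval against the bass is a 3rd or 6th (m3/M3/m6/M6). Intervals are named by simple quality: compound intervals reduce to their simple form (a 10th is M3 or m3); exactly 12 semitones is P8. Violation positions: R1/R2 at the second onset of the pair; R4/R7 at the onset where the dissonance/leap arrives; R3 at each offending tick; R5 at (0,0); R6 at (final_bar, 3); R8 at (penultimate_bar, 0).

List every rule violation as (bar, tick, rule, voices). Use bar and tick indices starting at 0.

bar 0: v0=G3 v1=G4 downbeat P8
bar 1: v0=A3 v1=B3 downbeat M2
bar 2: v0=G3 v1=C4 downbeat P4
bar 3: v0=F3 v1=E4 downbeat M7
bar 4: v0=D3 v1=A3 downbeat P5
bar 5: v0=E3 v1=B3 downbeat P5
bar 6: v0=D3 v1=C4 downbeat m7
bar 7: v0=E3 v1=F3 downbeat m2
bar 8: v0=C3 v1=G3 downbeat P5
bar 9: v0=A3 v1=A3 downbeat P1
bar 10: v0=G3 v1=G4 downbeat P8
  -> R4 @ bar 1 tick 0 v(0, 1): A3/B3 M2 untreated
  -> R4 @ bar 2 tick 0 v(0, 1): G3/C4 P4 untreated
  -> R4 @ bar 3 tick 0 v(0, 1): F3/E4 M7 untreated
  -> R4 @ bar 6 tick 0 v(0, 1): D3/C4 m7 untreated
  -> R4 @ bar 7 tick 0 v(0, 1): E3/F3 m2 untreated
  -> R8 @ bar 9 tick 0 v(0, 1): penult P1 not 3rd/6th

(1, 0, R4, (0, 1))
(2, 0, R4, (0, 1))
(3, 0, R4, (0, 1))
(6, 0, R4, (0, 1))
(7, 0, R4, (0, 1))
(9, 0, R8, (0, 1))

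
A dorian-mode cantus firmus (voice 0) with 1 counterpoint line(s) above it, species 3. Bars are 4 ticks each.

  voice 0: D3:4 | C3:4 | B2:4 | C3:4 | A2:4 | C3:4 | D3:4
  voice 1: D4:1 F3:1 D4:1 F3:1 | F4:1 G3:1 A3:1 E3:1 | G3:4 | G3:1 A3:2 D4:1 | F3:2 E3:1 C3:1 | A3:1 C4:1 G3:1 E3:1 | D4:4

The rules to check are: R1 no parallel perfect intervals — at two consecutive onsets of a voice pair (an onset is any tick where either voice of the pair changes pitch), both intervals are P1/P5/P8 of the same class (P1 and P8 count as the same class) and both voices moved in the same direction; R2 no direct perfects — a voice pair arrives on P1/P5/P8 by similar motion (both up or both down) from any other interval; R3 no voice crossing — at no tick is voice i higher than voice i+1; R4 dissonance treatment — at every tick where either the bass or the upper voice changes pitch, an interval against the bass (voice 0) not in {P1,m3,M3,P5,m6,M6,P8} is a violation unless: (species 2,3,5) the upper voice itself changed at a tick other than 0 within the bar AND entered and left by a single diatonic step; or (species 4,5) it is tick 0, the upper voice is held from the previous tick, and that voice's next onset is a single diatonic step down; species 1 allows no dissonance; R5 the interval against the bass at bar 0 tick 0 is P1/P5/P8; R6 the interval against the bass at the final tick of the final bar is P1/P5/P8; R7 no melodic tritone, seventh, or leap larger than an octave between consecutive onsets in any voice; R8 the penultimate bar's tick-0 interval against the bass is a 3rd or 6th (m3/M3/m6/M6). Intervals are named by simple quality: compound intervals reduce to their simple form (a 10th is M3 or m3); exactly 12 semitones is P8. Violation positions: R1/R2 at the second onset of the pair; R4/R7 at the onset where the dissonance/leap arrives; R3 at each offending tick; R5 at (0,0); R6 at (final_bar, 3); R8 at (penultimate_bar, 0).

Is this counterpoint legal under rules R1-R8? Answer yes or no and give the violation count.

bar 0: v0=D3 v1=D4 (P8)
bar 1: v0=C3 v1=F4 (P4)
bar 2: v0=B2 v1=G3 (m6)
bar 3: v0=C3 v1=G3 (P5)
bar 4: v0=A2 v1=F3 (m6)
bar 5: v0=C3 v1=A3 (M6)
bar 6: v0=D3 v1=D4 (P8)
  R4 @ bar1.0: C3/F4 P4 untreated
  R7 @ bar1.1: F4->G3 leap 10st
  R4 @ bar3.3: C3/D4 M2 untreated
  R2 @ bar6.0: C3/E3 M3 -> D3/D4 P8 similar
  R7 @ bar6.0: E3->D4 leap 10st

No (5 violations)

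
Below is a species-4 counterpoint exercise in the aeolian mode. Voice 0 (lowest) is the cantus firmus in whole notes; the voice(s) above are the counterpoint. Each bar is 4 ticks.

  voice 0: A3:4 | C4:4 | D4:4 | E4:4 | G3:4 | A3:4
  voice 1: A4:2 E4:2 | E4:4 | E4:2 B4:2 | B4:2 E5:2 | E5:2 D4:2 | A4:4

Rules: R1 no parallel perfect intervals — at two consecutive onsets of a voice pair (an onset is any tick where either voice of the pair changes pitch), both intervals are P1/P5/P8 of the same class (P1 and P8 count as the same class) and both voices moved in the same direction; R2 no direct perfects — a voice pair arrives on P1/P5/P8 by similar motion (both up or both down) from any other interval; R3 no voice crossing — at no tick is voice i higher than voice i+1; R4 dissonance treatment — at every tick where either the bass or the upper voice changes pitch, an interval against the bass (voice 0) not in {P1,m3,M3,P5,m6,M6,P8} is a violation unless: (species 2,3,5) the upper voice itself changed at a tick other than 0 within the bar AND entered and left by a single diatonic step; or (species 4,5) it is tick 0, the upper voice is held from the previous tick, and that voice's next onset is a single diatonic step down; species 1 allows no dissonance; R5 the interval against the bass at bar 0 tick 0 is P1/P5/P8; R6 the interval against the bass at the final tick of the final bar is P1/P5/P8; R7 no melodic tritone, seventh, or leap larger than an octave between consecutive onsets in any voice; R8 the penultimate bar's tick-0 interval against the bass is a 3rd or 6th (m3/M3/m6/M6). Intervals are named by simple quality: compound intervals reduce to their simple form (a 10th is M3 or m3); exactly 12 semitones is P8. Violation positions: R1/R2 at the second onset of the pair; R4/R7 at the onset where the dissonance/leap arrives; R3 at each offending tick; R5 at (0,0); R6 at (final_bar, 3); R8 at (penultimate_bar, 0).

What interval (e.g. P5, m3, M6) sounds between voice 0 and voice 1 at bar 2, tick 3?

voice 0=D4 voice 1=B4 -> M6

M6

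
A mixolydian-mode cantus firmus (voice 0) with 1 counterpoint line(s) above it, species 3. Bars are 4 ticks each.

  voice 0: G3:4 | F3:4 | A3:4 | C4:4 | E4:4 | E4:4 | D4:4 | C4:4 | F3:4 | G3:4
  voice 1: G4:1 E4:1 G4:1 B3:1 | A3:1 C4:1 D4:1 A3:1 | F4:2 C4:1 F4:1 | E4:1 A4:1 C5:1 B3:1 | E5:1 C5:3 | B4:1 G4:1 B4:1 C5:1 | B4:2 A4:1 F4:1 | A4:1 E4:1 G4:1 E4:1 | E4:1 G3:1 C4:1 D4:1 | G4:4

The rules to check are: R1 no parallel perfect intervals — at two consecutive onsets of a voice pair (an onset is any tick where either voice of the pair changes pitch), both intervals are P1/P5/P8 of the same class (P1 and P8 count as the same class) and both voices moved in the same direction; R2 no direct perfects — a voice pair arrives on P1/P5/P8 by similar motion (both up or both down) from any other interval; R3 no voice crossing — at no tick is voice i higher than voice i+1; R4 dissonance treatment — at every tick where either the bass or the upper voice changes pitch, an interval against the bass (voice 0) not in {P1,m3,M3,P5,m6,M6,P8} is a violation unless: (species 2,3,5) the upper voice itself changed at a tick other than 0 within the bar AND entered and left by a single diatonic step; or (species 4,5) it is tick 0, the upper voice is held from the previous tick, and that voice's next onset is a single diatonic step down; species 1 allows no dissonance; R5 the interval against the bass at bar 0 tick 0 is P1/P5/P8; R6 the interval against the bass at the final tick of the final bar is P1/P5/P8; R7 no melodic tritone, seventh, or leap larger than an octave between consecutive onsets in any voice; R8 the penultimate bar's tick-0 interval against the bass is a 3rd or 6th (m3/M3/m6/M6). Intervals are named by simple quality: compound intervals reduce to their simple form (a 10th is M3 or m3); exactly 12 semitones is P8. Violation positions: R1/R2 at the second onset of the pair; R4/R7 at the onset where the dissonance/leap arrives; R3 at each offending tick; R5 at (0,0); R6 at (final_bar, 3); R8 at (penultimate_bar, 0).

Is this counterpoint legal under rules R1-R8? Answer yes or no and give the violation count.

No (9 violations)

bar 0: v0=G3 v1=G4 (P8)
bar 1: v0=F3 v1=A3 (M3)
bar 2: v0=A3 v1=F4 (m6)
bar 3: v0=C4 v1=E4 (M3)
bar 4: v0=E4 v1=E5 (P8)
bar 5: v0=E4 v1=B4 (P5)
bar 6: v0=D4 v1=B4 (M6)
bar 7: v0=C4 v1=A4 (M6)
bar 8: v0=F3 v1=E4 (M7)
bar 9: v0=G3 v1=G4 (P8)
  R3 @ bar3.3: C4 above B3
  R4 @ bar3.3: C4/B3 m2 untreated
  R7 @ bar3.3: C5->B3 leap 13st
  R2 @ bar4.0: C4/B3 m2 -> E4/E5 P8 similar
  R7 @ bar4.0: B3->E5 leap 17st
  R4 @ bar8.0: F3/E4 M7 untreated
  R8 @ bar8.0: penult M7 not 3rd/6th
  R4 @ bar8.1: F3/G3 M2 untreated
  R2 @ bar9.0: F3/D4 M6 -> G3/G4 P8 similar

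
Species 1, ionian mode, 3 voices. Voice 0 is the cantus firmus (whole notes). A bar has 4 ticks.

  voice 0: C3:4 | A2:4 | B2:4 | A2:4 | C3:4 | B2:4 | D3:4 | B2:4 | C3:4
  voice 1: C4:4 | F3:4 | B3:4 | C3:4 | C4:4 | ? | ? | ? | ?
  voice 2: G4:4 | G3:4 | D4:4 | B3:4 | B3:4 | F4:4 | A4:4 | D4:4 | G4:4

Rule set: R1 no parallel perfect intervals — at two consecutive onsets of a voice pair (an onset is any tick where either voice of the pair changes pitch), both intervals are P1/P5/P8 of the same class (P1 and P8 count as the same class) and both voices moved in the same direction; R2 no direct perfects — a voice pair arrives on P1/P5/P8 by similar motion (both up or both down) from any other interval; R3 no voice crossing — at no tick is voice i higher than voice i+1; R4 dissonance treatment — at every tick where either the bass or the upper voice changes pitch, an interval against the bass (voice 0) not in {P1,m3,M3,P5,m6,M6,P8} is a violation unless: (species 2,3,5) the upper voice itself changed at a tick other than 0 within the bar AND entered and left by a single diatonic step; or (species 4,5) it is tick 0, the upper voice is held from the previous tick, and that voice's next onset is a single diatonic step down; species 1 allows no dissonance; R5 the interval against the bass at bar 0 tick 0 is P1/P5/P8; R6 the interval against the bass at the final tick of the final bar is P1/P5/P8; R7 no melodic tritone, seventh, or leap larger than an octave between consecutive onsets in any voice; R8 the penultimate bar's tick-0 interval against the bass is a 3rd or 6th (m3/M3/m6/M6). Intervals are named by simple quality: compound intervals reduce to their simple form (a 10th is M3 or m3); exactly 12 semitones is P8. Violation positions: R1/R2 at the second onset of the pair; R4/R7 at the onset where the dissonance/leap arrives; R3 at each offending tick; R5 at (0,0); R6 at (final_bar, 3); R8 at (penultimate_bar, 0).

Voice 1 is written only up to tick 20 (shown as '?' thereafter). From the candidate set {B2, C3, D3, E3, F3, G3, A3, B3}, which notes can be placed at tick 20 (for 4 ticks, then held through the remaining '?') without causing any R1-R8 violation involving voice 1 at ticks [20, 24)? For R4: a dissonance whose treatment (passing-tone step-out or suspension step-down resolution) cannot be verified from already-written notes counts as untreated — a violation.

{G3}

B2: violates R1,R7
C3: violates R4
D3: violates R7
E3: violates R4
F3: violates R4
G3: legal
A3: violates R4
B3: violates R1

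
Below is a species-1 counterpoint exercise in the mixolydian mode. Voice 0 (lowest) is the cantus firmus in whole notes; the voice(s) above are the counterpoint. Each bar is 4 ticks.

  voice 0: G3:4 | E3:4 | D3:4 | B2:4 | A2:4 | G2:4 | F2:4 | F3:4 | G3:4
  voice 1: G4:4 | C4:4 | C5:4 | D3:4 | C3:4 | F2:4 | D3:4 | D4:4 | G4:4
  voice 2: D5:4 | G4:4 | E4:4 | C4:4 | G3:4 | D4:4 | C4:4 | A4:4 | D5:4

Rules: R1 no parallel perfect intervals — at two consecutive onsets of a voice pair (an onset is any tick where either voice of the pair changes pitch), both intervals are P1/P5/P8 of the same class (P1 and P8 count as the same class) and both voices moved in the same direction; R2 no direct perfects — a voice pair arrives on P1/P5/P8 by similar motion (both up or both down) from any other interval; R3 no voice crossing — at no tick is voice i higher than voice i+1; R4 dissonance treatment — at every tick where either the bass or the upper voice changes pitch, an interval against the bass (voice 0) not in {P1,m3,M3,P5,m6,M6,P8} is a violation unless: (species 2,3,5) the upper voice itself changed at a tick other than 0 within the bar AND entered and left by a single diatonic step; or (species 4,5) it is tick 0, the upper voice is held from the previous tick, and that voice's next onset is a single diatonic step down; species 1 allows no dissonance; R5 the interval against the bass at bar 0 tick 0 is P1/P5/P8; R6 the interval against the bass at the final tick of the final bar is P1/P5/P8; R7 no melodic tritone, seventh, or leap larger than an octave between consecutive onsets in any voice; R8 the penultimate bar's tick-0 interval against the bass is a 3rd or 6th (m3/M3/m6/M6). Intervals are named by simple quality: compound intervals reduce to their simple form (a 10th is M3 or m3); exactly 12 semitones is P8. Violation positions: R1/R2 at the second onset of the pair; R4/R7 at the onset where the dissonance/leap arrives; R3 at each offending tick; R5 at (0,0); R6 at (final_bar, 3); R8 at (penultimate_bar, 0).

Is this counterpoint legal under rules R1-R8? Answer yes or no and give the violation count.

bar 0: v0=G3 v1=G4 v2=D5 (P5)
bar 1: v0=E3 v1=C4 v2=G4 (m3)
bar 2: v0=D3 v1=C5 v2=E4 (M2)
bar 3: v0=B2 v1=D3 v2=C4 (m2)
bar 4: v0=A2 v1=C3 v2=G3 (m7)
bar 5: v0=G2 v1=F2 v2=D4 (P5)
bar 6: v0=F2 v1=D3 v2=C4 (P5)
bar 7: v0=F3 v1=D4 v2=A4 (M3)
bar 8: v0=G3 v1=G4 v2=D5 (P5)
  R1 @ bar1.0: G4/D5 P5 -> C4/G4 P5 similar
  R3 @ bar2.0: C5 above E4
  R4 @ bar2.0: D3/C5 m7 untreated
  R4 @ bar2.0: D3/E4 M2 untreated
  R3 @ bar2.1: C5 above E4
  R3 @ bar2.2: C5 above E4
  R3 @ bar2.3: C5 above E4
  R4 @ bar3.0: B2/C4 m2 untreated
  R7 @ bar3.0: C5->D3 leap 22st
  R2 @ bar4.0: D3/C4 m7 -> C3/G3 P5 similar
  R4 @ bar4.0: A2/G3 m7 untreated
  R3 @ bar5.0: G2 above F2
  R4 @ bar5.0: G2/F2 M2 untreated
  R3 @ bar5.1: G2 above F2
  R3 @ bar5.2: G2 above F2
  R3 @ bar5.3: G2 above F2
  R1 @ bar6.0: G2/D4 P5 -> F2/C4 P5 similar
  R2 @ bar7.0: D3/C4 m7 -> D4/A4 P5 similar
  R1 @ bar8.0: D4/A4 P5 -> G4/D5 P5 similar
  R2 @ bar8.0: F3/D4 M6 -> G3/G4 P8 similar
  R2 @ bar8.0: F3/A4 M3 -> G3/D5 P5 similar

No (21 violations)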